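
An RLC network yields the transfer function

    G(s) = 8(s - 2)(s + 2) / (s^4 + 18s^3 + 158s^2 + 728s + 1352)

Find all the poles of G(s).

The poles are the roots of the denominator s^4 + 18s^3 + 158s^2 + 728s + 1352 = 0.
No real roots exist; factor into two real quadratics: (s^2 + 8s + 52)(s^2 + 10s + 26) = 0.
Each quadratic gives a conjugate pair via the quadratic formula.

s = -4 + 6j, -4 - 6j, -5 + j, -5 - j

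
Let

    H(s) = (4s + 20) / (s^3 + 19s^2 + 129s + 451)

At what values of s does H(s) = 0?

s = -5

Set the numerator to zero: 4s + 20 = 0, i.e. 4·(s + 5) = 0.
So s = -5.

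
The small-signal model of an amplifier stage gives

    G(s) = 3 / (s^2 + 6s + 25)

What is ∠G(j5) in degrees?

∠G(j5) ≈ -90°

At s = j5: numerator = 3, denominator = j30.
∠G = ∠num − ∠den = 0° − (90°) = -90°.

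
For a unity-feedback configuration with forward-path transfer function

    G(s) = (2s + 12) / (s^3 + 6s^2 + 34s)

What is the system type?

Type 1

Factor s from the denominator: s^3 + 6s^2 + 34s = s·(s^2 + 6s + 34).
There is 1 pole at the origin, so the system is Type 1.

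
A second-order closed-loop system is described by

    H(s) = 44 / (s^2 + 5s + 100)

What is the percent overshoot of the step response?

%OS ≈ 44.4%

Comparing s^2 + 5s + 100 to s^2 + 2ζωₙs + ωₙ²: ωₙ = 10 rad/s and ζ = 5/(2·10) = 0.25.
%OS = 100·exp(−πζ/√(1−ζ²)) = 100·exp(−π·0.25/√(1−0.25²)) ≈ 44.4%.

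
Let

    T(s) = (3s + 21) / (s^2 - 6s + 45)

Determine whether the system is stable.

The denominator s^2 - 6s + 45 factors as (s^2 - 6s + 45), giving poles at s = 3 ± 6j.
Since the pole(s) at s = 3 + 6j, 3 - 6j lie in the right half-plane, the system is unstable.

unstable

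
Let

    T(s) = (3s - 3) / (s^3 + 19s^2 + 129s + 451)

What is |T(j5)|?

|T(j5)| ≈ 0.02939

Substitute s = j5: numerator = -3 + j15, denominator = -24 + j520.
|T(j5)| = |-3 + j15| / |-24 + j520| = 15.297 / 520.55 ≈ 0.02939.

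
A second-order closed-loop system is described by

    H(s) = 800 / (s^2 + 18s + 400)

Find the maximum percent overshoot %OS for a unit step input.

%OS ≈ 20.5%

Comparing s^2 + 18s + 400 to s^2 + 2ζωₙs + ωₙ²: ωₙ = 20 rad/s and ζ = 18/(2·20) = 0.45.
%OS = 100·exp(−πζ/√(1−ζ²)) = 100·exp(−π·0.45/√(1−0.45²)) ≈ 20.5%.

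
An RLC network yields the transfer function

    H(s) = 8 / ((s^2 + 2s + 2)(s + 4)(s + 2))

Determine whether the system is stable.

stable

The poles can be read from the denominator factors: s = -1 + j, -1 - j, -4, -2.
Since all poles lie strictly in the left half-plane, the system is stable.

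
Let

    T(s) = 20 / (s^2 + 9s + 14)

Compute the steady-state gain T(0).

Set s = 0: T(0) = (20) / (14) = 10/7.

T(0) = 10/7 ≈ 1.429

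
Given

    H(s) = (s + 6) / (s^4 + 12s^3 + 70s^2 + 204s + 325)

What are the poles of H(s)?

s = -4 ± 3j, -2 ± 3j

The poles are the roots of the denominator s^4 + 12s^3 + 70s^2 + 204s + 325 = 0.
No real roots exist; factor into two real quadratics: (s^2 + 8s + 25)(s^2 + 4s + 13) = 0.
Each quadratic gives a conjugate pair via the quadratic formula.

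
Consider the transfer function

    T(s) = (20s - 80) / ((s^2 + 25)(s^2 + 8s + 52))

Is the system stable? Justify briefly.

The poles can be read from the denominator factors: s = 5j, -5j, -4 + 6j, -4 - 6j.
Since the simple pole(s) at s = 5j, -5j lie on the jω-axis with none in the right half-plane, the system is marginally stable.

marginally stable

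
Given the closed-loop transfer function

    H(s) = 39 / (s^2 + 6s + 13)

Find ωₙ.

ωₙ ≈ 3.606 rad/s

Compare the denominator to the standard form s^2 + 2ζωₙs + ωₙ².
ωₙ² = 13, so ωₙ = √13 ≈ 3.606 rad/s.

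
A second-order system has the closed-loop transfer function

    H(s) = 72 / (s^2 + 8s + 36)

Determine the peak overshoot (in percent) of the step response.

%OS ≈ 6.02%

Comparing s^2 + 8s + 36 to s^2 + 2ζωₙs + ωₙ²: ωₙ = 6 rad/s and ζ = 8/(2·6) ≈ 0.6667.
%OS = 100·exp(−πζ/√(1−ζ²)) = 100·exp(−π·0.6667/√(1−0.6667²)) ≈ 6.02%.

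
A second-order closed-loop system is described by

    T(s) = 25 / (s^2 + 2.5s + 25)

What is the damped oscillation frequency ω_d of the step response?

Comparing s^2 + 2.5s + 25 to s^2 + 2ζωₙs + ωₙ²: ωₙ = 5 rad/s and ζ = 2.5/(2·5) = 0.25.
ζωₙ = 2.5/2 = 1.25, so ω_d = ωₙ√(1−ζ²) = √(ωₙ² − (ζωₙ)²) = √(25 − 1.25²) = √23.4375 ≈ 4.841 rad/s.

ω_d ≈ 4.841 rad/s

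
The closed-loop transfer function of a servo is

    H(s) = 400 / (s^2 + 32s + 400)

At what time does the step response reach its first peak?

Comparing s^2 + 32s + 400 to s^2 + 2ζωₙs + ωₙ²: ωₙ = 20 rad/s and ζ = 32/(2·20) = 0.8.
ζωₙ = 32/2 = 16, so ω_d = ωₙ√(1−ζ²) = √(ωₙ² − (ζωₙ)²) = √(400 − 16²) = √144 = 12 rad/s.
t_p = π/ω_d = π/12 ≈ 0.2618 s.

t_p ≈ 0.2618 s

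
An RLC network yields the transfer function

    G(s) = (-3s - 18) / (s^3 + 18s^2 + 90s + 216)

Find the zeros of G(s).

s = -6

Set the numerator to zero: -3s - 18 = 0, i.e. -3·(s + 6) = 0.
So s = -6.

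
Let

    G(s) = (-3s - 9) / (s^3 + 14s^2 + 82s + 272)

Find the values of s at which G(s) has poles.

The poles are the roots of the denominator s^3 + 14s^2 + 82s + 272 = 0.
Trying s = -8: the polynomial evaluates to 0, so (s + 8) is a factor.
Dividing out leaves s^2 + 6s + 34 = 0.
The quadratic formula then gives s = -3 ± 5j.

s = -3 + 5j, -3 - 5j, -8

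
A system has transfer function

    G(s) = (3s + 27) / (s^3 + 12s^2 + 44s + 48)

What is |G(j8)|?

|G(j8)| ≈ 0.04898

Substitute s = j8: numerator = 27 + j24, denominator = -720 - j160.
|G(j8)| = |27 + j24| / |-720 - j160| = 36.125 / 737.56 ≈ 0.04898.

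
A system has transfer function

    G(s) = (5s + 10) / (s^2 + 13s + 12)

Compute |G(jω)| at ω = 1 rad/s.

Substitute s = j1: numerator = 10 + j5, denominator = 11 + j13.
|G(j1)| = |10 + j5| / |11 + j13| = 11.180 / 17.029 ≈ 0.6565.

|G(j1)| ≈ 0.6565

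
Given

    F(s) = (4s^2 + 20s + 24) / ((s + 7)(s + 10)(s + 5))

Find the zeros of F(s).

s = -3, -2

Set the numerator to zero: 4s^2 + 20s + 24 = 0, i.e. 4·(s^2 + 5s + 6) = 0.
Factoring: (s + 3)(s + 2) = 0.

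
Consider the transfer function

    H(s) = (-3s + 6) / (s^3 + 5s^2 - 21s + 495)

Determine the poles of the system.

The poles are the roots of the denominator s^3 + 5s^2 - 21s + 495 = 0.
Trying s = -11: the polynomial evaluates to 0, so (s + 11) is a factor.
Dividing out leaves s^2 - 6s + 45 = 0.
The quadratic formula then gives s = 3 ± 6j.

s = 3 + 6j, 3 - 6j, -11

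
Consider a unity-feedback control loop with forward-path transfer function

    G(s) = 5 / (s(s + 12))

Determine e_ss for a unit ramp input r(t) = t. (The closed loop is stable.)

e_ss = 2.400

G(s) has one pole at the origin.
This is a Type 1 system. Kv = lim_{s→0} s·G(s) = 5/12.
e_ss = 1/Kv = 1/(5/12) = 12/5 ≈ 2.400.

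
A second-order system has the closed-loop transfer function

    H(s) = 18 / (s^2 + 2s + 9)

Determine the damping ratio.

Compare the denominator to the standard form s^2 + 2ζωₙs + ωₙ².
ωₙ² = 9, so ωₙ = 3 rad/s.
2ζωₙ = 2, so ζ = 2/(2·3) ≈ 0.3333.
With ζ = 0.3333 the response is underdamped.

ζ ≈ 0.3333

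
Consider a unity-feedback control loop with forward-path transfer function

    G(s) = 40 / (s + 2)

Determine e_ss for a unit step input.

G(s) has no poles at the origin.
This is a Type 0 system. Kp = lim_{s→0} G(s) = 40/2 = 20.
e_ss = 1/(1 + Kp) = 1/(1 + 20) = 1/21 ≈ 0.04762.

e_ss = 0.04762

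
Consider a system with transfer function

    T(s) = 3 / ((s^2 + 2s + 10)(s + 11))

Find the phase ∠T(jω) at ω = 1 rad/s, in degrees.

At s = j1: numerator = 3, denominator = 97 + j31.
∠T = ∠num − ∠den = 0° − (17.723°) = -17.72°.

∠T(j1) ≈ -17.72°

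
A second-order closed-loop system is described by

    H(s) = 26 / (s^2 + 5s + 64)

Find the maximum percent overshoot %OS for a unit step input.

%OS ≈ 35.6%

Comparing s^2 + 5s + 64 to s^2 + 2ζωₙs + ωₙ²: ωₙ = 8 rad/s and ζ = 5/(2·8) = 0.3125.
%OS = 100·exp(−πζ/√(1−ζ²)) = 100·exp(−π·0.3125/√(1−0.3125²)) ≈ 35.6%.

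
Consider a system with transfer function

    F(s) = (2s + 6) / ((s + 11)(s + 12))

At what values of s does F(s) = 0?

Set the numerator to zero: 2s + 6 = 0, i.e. 2·(s + 3) = 0.
So s = -3.

s = -3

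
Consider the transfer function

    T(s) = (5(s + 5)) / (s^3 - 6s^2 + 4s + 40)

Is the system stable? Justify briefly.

The denominator s^3 - 6s^2 + 4s + 40 factors as (s + 2)(s^2 - 8s + 20), giving poles at s = -2, 4 ± 2j.
Since the pole(s) at s = 4 ± 2j lie in the right half-plane, the system is unstable.

unstable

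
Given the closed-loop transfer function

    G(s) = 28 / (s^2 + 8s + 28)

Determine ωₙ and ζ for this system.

ωₙ ≈ 5.292 rad/s, ζ ≈ 0.7559

Compare the denominator to the standard form s^2 + 2ζωₙs + ωₙ².
ωₙ² = 28, so ωₙ = √28 ≈ 5.292 rad/s.
2ζωₙ = 8, so ζ = 8/(2·√28) ≈ 0.7559.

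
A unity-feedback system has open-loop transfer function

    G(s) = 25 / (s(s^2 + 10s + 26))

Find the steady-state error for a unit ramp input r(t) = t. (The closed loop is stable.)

G(s) has one pole at the origin.
This is a Type 1 system. Kv = lim_{s→0} s·G(s) = 25/26.
e_ss = 1/Kv = 1/(25/26) = 26/25 ≈ 1.040.

e_ss = 1.040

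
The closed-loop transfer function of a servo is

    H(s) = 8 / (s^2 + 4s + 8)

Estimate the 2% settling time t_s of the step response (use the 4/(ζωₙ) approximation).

Comparing s^2 + 4s + 8 to s^2 + 2ζωₙs + ωₙ²: ωₙ = √8 ≈ 2.828 rad/s and ζ = 4/(2·√8) ≈ 0.7071.
ζωₙ = 4/2 = 2, so t_s ≈ 4/(ζωₙ) = 4/2 = 2 s.

t_s ≈ 2 s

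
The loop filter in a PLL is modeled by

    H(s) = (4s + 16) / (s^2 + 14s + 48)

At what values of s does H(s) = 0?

Set the numerator to zero: 4s + 16 = 0, i.e. 4·(s + 4) = 0.
So s = -4.

s = -4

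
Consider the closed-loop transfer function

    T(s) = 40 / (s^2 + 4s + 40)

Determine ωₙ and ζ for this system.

ωₙ ≈ 6.325 rad/s, ζ ≈ 0.3162

Compare the denominator to the standard form s^2 + 2ζωₙs + ωₙ².
ωₙ² = 40, so ωₙ = √40 ≈ 6.325 rad/s.
2ζωₙ = 4, so ζ = 4/(2·√40) ≈ 0.3162.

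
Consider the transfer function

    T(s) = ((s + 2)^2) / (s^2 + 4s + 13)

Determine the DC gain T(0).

Set s = 0: T(0) = (4) / (13) = 4/13.

T(0) = 4/13 ≈ 0.3077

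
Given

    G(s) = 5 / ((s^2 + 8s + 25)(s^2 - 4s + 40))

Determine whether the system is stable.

The poles can be read from the denominator factors: s = -4 ± 3j, 2 ± 6j.
Since the pole(s) at s = 2 ± 6j lie in the right half-plane, the system is unstable.

unstable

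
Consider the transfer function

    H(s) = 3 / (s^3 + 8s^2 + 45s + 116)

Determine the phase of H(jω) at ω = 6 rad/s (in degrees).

∠H(j6) ≈ -162.6°

At s = j6: numerator = 3, denominator = -172 + j54.
∠H = ∠num − ∠den = 0° − (162.57°) = -162.6°.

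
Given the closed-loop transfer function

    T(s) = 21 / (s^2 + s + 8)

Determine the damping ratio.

ζ ≈ 0.1768

Compare the denominator to the standard form s^2 + 2ζωₙs + ωₙ².
ωₙ² = 8, so ωₙ = √8 ≈ 2.828 rad/s.
2ζωₙ = 1, so ζ = 1/(2·√8) ≈ 0.1768.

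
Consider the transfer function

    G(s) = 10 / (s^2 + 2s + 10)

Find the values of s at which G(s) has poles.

The poles are the roots of the denominator s^2 + 2s + 10 = 0.
Using the quadratic formula: s = (-2 ± √(-36))/2 = -1 ± 3j.

s = -1 + 3j, -1 - 3j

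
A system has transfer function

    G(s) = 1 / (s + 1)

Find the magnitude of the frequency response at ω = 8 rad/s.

|G(j8)| ≈ 0.1240

Substitute s = j8: numerator = 1, denominator = 1 + j8.
|G(j8)| = |1| / |1 + j8| = 1 / 8.0623 ≈ 0.1240.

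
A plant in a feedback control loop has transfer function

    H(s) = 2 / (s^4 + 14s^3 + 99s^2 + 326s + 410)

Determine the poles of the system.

The poles are the roots of the denominator s^4 + 14s^3 + 99s^2 + 326s + 410 = 0.
No real roots exist; factor into two real quadratics: (s^2 + 8s + 41)(s^2 + 6s + 10) = 0.
Each quadratic gives a conjugate pair via the quadratic formula.

s = -4 + 5j, -4 - 5j, -3 + j, -3 - j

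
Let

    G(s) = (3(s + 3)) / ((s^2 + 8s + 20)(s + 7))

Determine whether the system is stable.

The poles can be read from the denominator factors: s = -4 ± 2j, -7.
Since all poles lie strictly in the left half-plane, the system is stable.

stable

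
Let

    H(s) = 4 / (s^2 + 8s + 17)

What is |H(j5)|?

|H(j5)| ≈ 0.09806

Substitute s = j5: numerator = 4, denominator = -8 + j40.
|H(j5)| = |4| / |-8 + j40| = 4 / 40.792 ≈ 0.09806.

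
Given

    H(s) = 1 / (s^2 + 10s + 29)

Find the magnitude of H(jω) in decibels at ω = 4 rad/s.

|H(j4)|_dB ≈ -32.5 dB

Substitute s = j4: numerator = 1, denominator = 13 + j40.
|H(j4)| = |1| / |13 + j40| = 1 / 42.059 ≈ 0.02378.
In decibels: 20·log₁₀(0.02378) ≈ -32.5 dB.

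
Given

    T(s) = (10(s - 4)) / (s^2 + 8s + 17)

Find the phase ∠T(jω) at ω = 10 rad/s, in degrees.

At s = j10: numerator = -40 + j100, denominator = -83 + j80.
∠T = ∠num − ∠den = 111.80° − (136.05°) = -24.25°.

∠T(j10) ≈ -24.25°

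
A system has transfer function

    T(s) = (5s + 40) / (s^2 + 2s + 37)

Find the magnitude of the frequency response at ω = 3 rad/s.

Substitute s = j3: numerator = 40 + j15, denominator = 28 + j6.
|T(j3)| = |40 + j15| / |28 + j6| = 42.720 / 28.636 ≈ 1.492.

|T(j3)| ≈ 1.492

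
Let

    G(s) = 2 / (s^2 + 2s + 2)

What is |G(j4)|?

Substitute s = j4: numerator = 2, denominator = -14 + j8.
|G(j4)| = |2| / |-14 + j8| = 2 / 16.125 ≈ 0.1240.

|G(j4)| ≈ 0.1240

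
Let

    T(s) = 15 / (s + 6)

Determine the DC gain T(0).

T(0) = 5/2 ≈ 2.500

At s = 0 each factor (s + a) contributes a and each (s^2 + bs + c) contributes c.
T(0) = 15·1 / ((6)) = 15/6 = 5/2.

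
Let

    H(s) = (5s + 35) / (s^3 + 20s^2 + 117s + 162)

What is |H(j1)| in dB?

|H(j1)|_dB ≈ -14.3 dB

Substitute s = j1: numerator = 35 + j5, denominator = 142 + j116.
|H(j1)| = |35 + j5| / |142 + j116| = 35.355 / 183.36 ≈ 0.1928.
In decibels: 20·log₁₀(0.1928) ≈ -14.3 dB.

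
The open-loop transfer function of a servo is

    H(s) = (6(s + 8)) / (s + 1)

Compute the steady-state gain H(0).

H(0) = 48

At s = 0 each factor (s + a) contributes a and each (s^2 + bs + c) contributes c.
H(0) = 6·(8) / ((1)) = 48/1 = 48.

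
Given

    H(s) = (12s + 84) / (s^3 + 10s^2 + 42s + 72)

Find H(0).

H(0) = 7/6 ≈ 1.167

Set s = 0: H(0) = (84) / (72) = 7/6.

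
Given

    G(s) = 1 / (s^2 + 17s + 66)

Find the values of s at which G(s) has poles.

s = -6, -11

The poles are the roots of the denominator s^2 + 17s + 66 = 0.
Factoring: (s + 6)(s + 11) = 0, so s = -6 and s = -11.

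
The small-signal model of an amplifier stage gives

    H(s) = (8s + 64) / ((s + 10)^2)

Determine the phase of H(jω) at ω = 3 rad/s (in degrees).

At s = j3: numerator = 64 + j24, denominator = 91 + j60.
∠H = ∠num − ∠den = 20.556° − (33.398°) = -12.84°.

∠H(j3) ≈ -12.84°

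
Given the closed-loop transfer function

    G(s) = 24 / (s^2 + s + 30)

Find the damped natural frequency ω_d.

Comparing s^2 + s + 30 to s^2 + 2ζωₙs + ωₙ²: ωₙ = √30 ≈ 5.477 rad/s and ζ = 1/(2·√30) ≈ 0.09129.
ζωₙ = 1/2 = 0.5, so ω_d = ωₙ√(1−ζ²) = √(ωₙ² − (ζωₙ)²) = √(30 − 0.5²) = √29.75 ≈ 5.454 rad/s.

ω_d ≈ 5.454 rad/s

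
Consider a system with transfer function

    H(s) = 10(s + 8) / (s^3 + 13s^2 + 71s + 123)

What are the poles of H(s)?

s = -5 ± 4j, -3

The poles are the roots of the denominator s^3 + 13s^2 + 71s + 123 = 0.
Trying s = -3: the polynomial evaluates to 0, so (s + 3) is a factor.
Dividing out leaves s^2 + 10s + 41 = 0.
The quadratic formula then gives s = -5 ± 4j.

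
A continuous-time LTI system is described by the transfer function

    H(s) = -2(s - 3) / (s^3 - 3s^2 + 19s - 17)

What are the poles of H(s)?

The poles are the roots of the denominator s^3 - 3s^2 + 19s - 17 = 0.
Trying s = 1: the polynomial evaluates to 0, so (s - 1) is a factor.
Dividing out leaves s^2 - 2s + 17 = 0.
The quadratic formula then gives s = 1 ± 4j.

s = 1 ± 4j, 1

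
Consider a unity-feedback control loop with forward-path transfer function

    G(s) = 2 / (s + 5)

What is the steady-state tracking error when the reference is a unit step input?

G(s) has no poles at the origin.
This is a Type 0 system. Kp = lim_{s→0} G(s) = 2/5.
e_ss = 1/(1 + Kp) = 1/(1 + 2/5) = 5/7 ≈ 0.7143.

e_ss = 0.7143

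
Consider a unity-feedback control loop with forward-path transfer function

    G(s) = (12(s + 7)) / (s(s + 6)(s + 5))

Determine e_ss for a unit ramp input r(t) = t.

e_ss = 0.3571

G(s) has one pole at the origin.
This is a Type 1 system. Kv = lim_{s→0} s·G(s) = 84/30 = 14/5.
e_ss = 1/Kv = 1/(14/5) = 5/14 ≈ 0.3571.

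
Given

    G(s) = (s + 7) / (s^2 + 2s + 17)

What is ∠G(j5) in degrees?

At s = j5: numerator = 7 + j5, denominator = -8 + j10.
∠G = ∠num − ∠den = 35.538° − (128.66°) = -93.12°.

∠G(j5) ≈ -93.12°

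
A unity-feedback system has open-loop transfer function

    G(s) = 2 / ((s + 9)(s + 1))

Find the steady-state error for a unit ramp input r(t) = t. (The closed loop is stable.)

e_ss = ∞

G(s) has no poles at the origin.
This is a Type 0 system; Kv = lim_{s→0} s·G(s) = 0, so the steady-state error for a ramp input is infinite.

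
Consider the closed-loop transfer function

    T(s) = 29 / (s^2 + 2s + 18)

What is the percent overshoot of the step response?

%OS ≈ 46.7%

Comparing s^2 + 2s + 18 to s^2 + 2ζωₙs + ωₙ²: ωₙ = √18 ≈ 4.243 rad/s and ζ = 2/(2·√18) ≈ 0.2357.
%OS = 100·exp(−πζ/√(1−ζ²)) = 100·exp(−π·0.2357/√(1−0.2357²)) ≈ 46.7%.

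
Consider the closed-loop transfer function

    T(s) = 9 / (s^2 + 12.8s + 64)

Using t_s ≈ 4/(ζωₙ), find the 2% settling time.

Comparing s^2 + 12.8s + 64 to s^2 + 2ζωₙs + ωₙ²: ωₙ = 8 rad/s and ζ = 12.8/(2·8) = 0.8.
ζωₙ = 12.8/2 = 6.4, so t_s ≈ 4/(ζωₙ) = 4/6.4 = 0.6250 s.

t_s ≈ 0.6250 s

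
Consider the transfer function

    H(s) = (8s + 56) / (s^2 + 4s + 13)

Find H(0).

H(0) = 56/13 ≈ 4.308

Set s = 0: H(0) = (56) / (13) = 56/13.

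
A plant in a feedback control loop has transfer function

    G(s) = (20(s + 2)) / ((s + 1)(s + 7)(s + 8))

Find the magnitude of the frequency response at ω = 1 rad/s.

|G(j1)| ≈ 0.5547

Substitute s = j1: numerator = 40 + j20, denominator = 40 + j70.
|G(j1)| = |40 + j20| / |40 + j70| = 44.721 / 80.623 ≈ 0.5547.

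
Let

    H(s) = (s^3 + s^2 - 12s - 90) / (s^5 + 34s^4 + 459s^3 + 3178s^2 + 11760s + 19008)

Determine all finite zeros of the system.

Set the numerator to zero: s^3 + s^2 - 12s - 90 = 0.
Factoring: (s - 5)(s^2 + 6s + 18) = 0.

s = 5, -3 ± 3j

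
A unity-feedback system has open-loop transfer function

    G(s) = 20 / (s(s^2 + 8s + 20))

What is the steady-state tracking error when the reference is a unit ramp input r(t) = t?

G(s) has one pole at the origin.
This is a Type 1 system. Kv = lim_{s→0} s·G(s) = 20/20 = 1.
e_ss = 1/Kv = 1/(1) = 1.

e_ss = 1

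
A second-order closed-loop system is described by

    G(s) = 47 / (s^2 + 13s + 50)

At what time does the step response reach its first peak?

Comparing s^2 + 13s + 50 to s^2 + 2ζωₙs + ωₙ²: ωₙ = √50 ≈ 7.071 rad/s and ζ = 13/(2·√50) ≈ 0.9192.
ζωₙ = 13/2 = 6.5, so ω_d = ωₙ√(1−ζ²) = √(ωₙ² − (ζωₙ)²) = √(50 − 6.5²) = √7.75 ≈ 2.784 rad/s.
t_p = π/ω_d = π/2.784 ≈ 1.128 s.

t_p ≈ 1.128 s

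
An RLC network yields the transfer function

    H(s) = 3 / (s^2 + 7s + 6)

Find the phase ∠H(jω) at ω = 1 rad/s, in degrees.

∠H(j1) ≈ -54.46°

At s = j1: numerator = 3, denominator = 5 + j7.
∠H = ∠num − ∠den = 0° − (54.462°) = -54.46°.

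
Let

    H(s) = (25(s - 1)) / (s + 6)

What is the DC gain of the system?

Set s = 0: H(0) = (-25) / (6) = -25/6.

H(0) = -25/6 ≈ -4.167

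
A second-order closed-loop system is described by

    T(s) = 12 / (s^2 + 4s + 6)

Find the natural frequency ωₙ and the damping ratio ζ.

Compare the denominator to the standard form s^2 + 2ζωₙs + ωₙ².
ωₙ² = 6, so ωₙ = √6 ≈ 2.449 rad/s.
2ζωₙ = 4, so ζ = 4/(2·√6) ≈ 0.8165.

ωₙ ≈ 2.449 rad/s, ζ ≈ 0.8165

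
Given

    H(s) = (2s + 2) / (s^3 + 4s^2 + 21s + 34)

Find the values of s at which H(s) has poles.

The poles are the roots of the denominator s^3 + 4s^2 + 21s + 34 = 0.
Trying s = -2: the polynomial evaluates to 0, so (s + 2) is a factor.
Dividing out leaves s^2 + 2s + 17 = 0.
The quadratic formula then gives s = -1 ± 4j.

s = -1 + 4j, -1 - 4j, -2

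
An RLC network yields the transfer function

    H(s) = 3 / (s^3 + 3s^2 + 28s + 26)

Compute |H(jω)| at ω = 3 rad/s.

|H(j3)| ≈ 0.05262

Substitute s = j3: numerator = 3, denominator = -1 + j57.
|H(j3)| = |3| / |-1 + j57| = 3 / 57.009 ≈ 0.05262.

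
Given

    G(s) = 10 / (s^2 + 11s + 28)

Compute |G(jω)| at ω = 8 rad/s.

|G(j8)| ≈ 0.1052

Substitute s = j8: numerator = 10, denominator = -36 + j88.
|G(j8)| = |10| / |-36 + j88| = 10 / 95.079 ≈ 0.1052.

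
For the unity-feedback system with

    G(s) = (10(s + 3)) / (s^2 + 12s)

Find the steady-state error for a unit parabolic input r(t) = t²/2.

e_ss = ∞

G(s) has one pole at the origin.
This is a Type 1 system; Ka = lim_{s→0} s^2·G(s) = 0, so the steady-state error for a parabola input is infinite.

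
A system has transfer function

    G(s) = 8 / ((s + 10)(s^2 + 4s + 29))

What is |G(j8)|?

|G(j8)| ≈ 0.01317

Substitute s = j8: numerator = 8, denominator = -606 + j40.
|G(j8)| = |8| / |-606 + j40| = 8 / 607.32 ≈ 0.01317.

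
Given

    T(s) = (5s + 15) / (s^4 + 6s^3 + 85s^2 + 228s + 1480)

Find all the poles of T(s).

The poles are the roots of the denominator s^4 + 6s^3 + 85s^2 + 228s + 1480 = 0.
No real roots exist; factor into two real quadratics: (s^2 + 2s + 37)(s^2 + 4s + 40) = 0.
Each quadratic gives a conjugate pair via the quadratic formula.

s = -1 + 6j, -1 - 6j, -2 + 6j, -2 - 6j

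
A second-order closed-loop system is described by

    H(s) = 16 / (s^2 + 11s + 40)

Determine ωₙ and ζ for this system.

ωₙ ≈ 6.325 rad/s, ζ ≈ 0.8696

Compare the denominator to the standard form s^2 + 2ζωₙs + ωₙ².
ωₙ² = 40, so ωₙ = √40 ≈ 6.325 rad/s.
2ζωₙ = 11, so ζ = 11/(2·√40) ≈ 0.8696.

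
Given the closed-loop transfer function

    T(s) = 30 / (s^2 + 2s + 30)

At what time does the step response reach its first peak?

t_p ≈ 0.5834 s

Comparing s^2 + 2s + 30 to s^2 + 2ζωₙs + ωₙ²: ωₙ = √30 ≈ 5.477 rad/s and ζ = 2/(2·√30) ≈ 0.1826.
ζωₙ = 2/2 = 1, so ω_d = ωₙ√(1−ζ²) = √(ωₙ² − (ζωₙ)²) = √(30 − 1²) = √29 ≈ 5.385 rad/s.
t_p = π/ω_d = π/5.385 ≈ 0.5834 s.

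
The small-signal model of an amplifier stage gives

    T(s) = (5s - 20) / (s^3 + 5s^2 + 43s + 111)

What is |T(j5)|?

|T(j5)| ≈ 0.3515

Substitute s = j5: numerator = -20 + j25, denominator = -14 + j90.
|T(j5)| = |-20 + j25| / |-14 + j90| = 32.016 / 91.082 ≈ 0.3515.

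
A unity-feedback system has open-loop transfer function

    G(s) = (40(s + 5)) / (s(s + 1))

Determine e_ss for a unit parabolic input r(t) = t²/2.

G(s) has one pole at the origin.
This is a Type 1 system; Ka = lim_{s→0} s^2·G(s) = 0, so the steady-state error for a parabola input is infinite.

e_ss = ∞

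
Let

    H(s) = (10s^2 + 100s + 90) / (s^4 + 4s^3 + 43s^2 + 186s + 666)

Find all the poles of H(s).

s = 1 + 6j, 1 - 6j, -3 + 3j, -3 - 3j

The poles are the roots of the denominator s^4 + 4s^3 + 43s^2 + 186s + 666 = 0.
No real roots exist; factor into two real quadratics: (s^2 - 2s + 37)(s^2 + 6s + 18) = 0.
Each quadratic gives a conjugate pair via the quadratic formula.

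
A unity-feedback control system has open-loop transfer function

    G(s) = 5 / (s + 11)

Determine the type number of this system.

The denominator has no factor of s at the origin — no free integrator — so this is a Type 0 system.

Type 0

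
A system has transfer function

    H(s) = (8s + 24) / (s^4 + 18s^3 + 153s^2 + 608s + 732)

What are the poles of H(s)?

s = -5 ± 6j, -6, -2

The poles are the roots of the denominator s^4 + 18s^3 + 153s^2 + 608s + 732 = 0.
Trying s = -6: the polynomial evaluates to 0, so (s + 6) is a factor.
Dividing out leaves s^3 + 12s^2 + 81s + 122 = 0.
This factors further as (s^2 + 10s + 61)(s + 2) = 0.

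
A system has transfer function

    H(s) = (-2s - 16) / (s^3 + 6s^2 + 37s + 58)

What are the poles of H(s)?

The poles are the roots of the denominator s^3 + 6s^2 + 37s + 58 = 0.
Trying s = -2: the polynomial evaluates to 0, so (s + 2) is a factor.
Dividing out leaves s^2 + 4s + 29 = 0.
The quadratic formula then gives s = -2 ± 5j.

s = -2 ± 5j, -2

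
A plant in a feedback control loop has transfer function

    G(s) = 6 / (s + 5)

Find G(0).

At s = 0 each factor (s + a) contributes a and each (s^2 + bs + c) contributes c.
G(0) = 6·1 / ((5)) = 6/5 = 6/5.

G(0) = 6/5 ≈ 1.200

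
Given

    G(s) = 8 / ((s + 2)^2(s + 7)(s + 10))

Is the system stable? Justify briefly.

The poles can be read from the denominator factors: s = -2, -7, -2, -10.
Since all poles lie strictly in the left half-plane, the system is stable.

stable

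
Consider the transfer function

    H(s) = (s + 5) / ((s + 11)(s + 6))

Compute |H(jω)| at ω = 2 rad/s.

|H(j2)| ≈ 0.07616

Substitute s = j2: numerator = 5 + j2, denominator = 62 + j34.
|H(j2)| = |5 + j2| / |62 + j34| = 5.3852 / 70.711 ≈ 0.07616.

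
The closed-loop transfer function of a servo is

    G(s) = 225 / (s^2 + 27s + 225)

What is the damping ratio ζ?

Compare the denominator to the standard form s^2 + 2ζωₙs + ωₙ².
ωₙ² = 225, so ωₙ = 15 rad/s.
2ζωₙ = 27, so ζ = 27/(2·15) = 0.9.
With ζ = 0.9 the response is underdamped.

ζ = 0.9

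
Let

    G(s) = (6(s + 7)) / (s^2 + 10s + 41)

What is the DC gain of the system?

G(0) = 42/41 ≈ 1.024

At s = 0 each factor (s + a) contributes a and each (s^2 + bs + c) contributes c.
G(0) = 6·(7) / ((41)) = 42/41 = 42/41.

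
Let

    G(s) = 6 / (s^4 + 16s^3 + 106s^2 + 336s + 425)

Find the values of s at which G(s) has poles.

The poles are the roots of the denominator s^4 + 16s^3 + 106s^2 + 336s + 425 = 0.
No real roots exist; factor into two real quadratics: (s^2 + 8s + 17)(s^2 + 8s + 25) = 0.
Each quadratic gives a conjugate pair via the quadratic formula.

s = -4 ± j, -4 ± 3j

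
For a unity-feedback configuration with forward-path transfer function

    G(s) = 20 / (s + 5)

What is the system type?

Type 0

The denominator has no factor of s at the origin — no free integrator — so this is a Type 0 system.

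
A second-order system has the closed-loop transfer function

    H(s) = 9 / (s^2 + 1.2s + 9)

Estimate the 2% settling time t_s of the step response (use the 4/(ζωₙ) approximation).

t_s ≈ 6.667 s

Comparing s^2 + 1.2s + 9 to s^2 + 2ζωₙs + ωₙ²: ωₙ = 3 rad/s and ζ = 1.2/(2·3) = 0.2.
ζωₙ = 1.2/2 = 0.6, so t_s ≈ 4/(ζωₙ) = 4/0.6 ≈ 6.667 s.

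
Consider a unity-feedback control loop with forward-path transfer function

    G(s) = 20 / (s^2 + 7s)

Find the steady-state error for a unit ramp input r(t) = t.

e_ss = 0.3500

G(s) has one pole at the origin.
This is a Type 1 system. Kv = lim_{s→0} s·G(s) = 20/7.
e_ss = 1/Kv = 1/(20/7) = 7/20 ≈ 0.3500.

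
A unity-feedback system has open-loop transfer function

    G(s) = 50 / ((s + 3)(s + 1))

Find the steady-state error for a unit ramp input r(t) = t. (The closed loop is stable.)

G(s) has no poles at the origin.
This is a Type 0 system; Kv = lim_{s→0} s·G(s) = 0, so the steady-state error for a ramp input is infinite.

e_ss = ∞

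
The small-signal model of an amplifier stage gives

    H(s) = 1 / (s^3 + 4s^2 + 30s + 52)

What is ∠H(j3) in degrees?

∠H(j3) ≈ -75.75°

At s = j3: numerator = 1, denominator = 16 + j63.
∠H = ∠num − ∠den = 0° − (75.750°) = -75.75°.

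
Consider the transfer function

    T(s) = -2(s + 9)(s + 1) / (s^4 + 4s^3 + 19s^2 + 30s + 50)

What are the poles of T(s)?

The poles are the roots of the denominator s^4 + 4s^3 + 19s^2 + 30s + 50 = 0.
No real roots exist; factor into two real quadratics: (s^2 + 2s + 10)(s^2 + 2s + 5) = 0.
Each quadratic gives a conjugate pair via the quadratic formula.

s = -1 ± 3j, -1 ± 2j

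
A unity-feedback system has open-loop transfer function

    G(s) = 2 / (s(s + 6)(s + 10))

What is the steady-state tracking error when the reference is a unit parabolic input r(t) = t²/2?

G(s) has one pole at the origin.
This is a Type 1 system; Ka = lim_{s→0} s^2·G(s) = 0, so the steady-state error for a parabola input is infinite.

e_ss = ∞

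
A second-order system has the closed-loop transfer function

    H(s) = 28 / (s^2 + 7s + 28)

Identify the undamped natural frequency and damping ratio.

Compare the denominator to the standard form s^2 + 2ζωₙs + ωₙ².
ωₙ² = 28, so ωₙ = √28 ≈ 5.292 rad/s.
2ζωₙ = 7, so ζ = 7/(2·√28) ≈ 0.6614.
With ζ = 0.6614 the response is underdamped.

ωₙ ≈ 5.292 rad/s, ζ ≈ 0.6614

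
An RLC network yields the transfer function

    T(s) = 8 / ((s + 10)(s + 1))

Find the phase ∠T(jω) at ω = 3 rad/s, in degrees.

∠T(j3) ≈ -88.26°

At s = j3: numerator = 8, denominator = 1 + j33.
∠T = ∠num − ∠den = 0° − (88.264°) = -88.26°.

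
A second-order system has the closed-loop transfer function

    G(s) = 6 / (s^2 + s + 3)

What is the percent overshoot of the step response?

%OS ≈ 38.8%

Comparing s^2 + s + 3 to s^2 + 2ζωₙs + ωₙ²: ωₙ = √3 ≈ 1.732 rad/s and ζ = 1/(2·√3) ≈ 0.2887.
%OS = 100·exp(−πζ/√(1−ζ²)) = 100·exp(−π·0.2887/√(1−0.2887²)) ≈ 38.8%.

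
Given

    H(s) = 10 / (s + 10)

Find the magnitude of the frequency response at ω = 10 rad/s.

Substitute s = j10: numerator = 10, denominator = 10 + j10.
|H(j10)| = |10| / |10 + j10| = 10 / 14.142 ≈ 0.7071.

|H(j10)| ≈ 0.7071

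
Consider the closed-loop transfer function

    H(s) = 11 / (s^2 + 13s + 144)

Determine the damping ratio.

ζ ≈ 0.5417

Compare the denominator to the standard form s^2 + 2ζωₙs + ωₙ².
ωₙ² = 144, so ωₙ = 12 rad/s.
2ζωₙ = 13, so ζ = 13/(2·12) ≈ 0.5417.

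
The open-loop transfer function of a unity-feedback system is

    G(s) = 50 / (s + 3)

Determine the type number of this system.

Type 0

The denominator has no factor of s at the origin — no free integrator — so this is a Type 0 system.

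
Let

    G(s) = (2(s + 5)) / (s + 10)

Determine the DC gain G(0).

At s = 0 each factor (s + a) contributes a and each (s^2 + bs + c) contributes c.
G(0) = 2·(5) / ((10)) = 10/10 = 1.

G(0) = 1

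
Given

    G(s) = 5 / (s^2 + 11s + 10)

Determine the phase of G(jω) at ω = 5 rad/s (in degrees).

∠G(j5) ≈ -105.3°

At s = j5: numerator = 5, denominator = -15 + j55.
∠G = ∠num − ∠den = 0° − (105.26°) = -105.3°.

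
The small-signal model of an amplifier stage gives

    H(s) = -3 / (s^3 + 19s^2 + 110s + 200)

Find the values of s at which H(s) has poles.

s = -5, -4, -10

The poles are the roots of the denominator s^3 + 19s^2 + 110s + 200 = 0.
Trying s = -5: the polynomial evaluates to 0, so (s + 5) is a factor.
Dividing out leaves s^2 + 14s + 40 = 0.
Factoring the quadratic: (s + 4)(s + 10) = 0.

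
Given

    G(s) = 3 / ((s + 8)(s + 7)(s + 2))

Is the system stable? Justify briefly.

stable

The poles can be read from the denominator factors: s = -8, -7, -2.
Since all poles lie strictly in the left half-plane, the system is stable.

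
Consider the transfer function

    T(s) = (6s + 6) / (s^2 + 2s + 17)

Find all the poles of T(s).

The poles are the roots of the denominator s^2 + 2s + 17 = 0.
Using the quadratic formula: s = (-2 ± √(-64))/2 = -1 ± 4j.

s = -1 ± 4j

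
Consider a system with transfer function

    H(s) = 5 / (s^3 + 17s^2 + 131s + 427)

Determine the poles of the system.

The poles are the roots of the denominator s^3 + 17s^2 + 131s + 427 = 0.
Trying s = -7: the polynomial evaluates to 0, so (s + 7) is a factor.
Dividing out leaves s^2 + 10s + 61 = 0.
The quadratic formula then gives s = -5 ± 6j.

s = -5 ± 6j, -7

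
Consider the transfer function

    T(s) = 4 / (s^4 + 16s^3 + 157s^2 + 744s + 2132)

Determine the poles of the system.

s = -4 + 5j, -4 - 5j, -4 + 6j, -4 - 6j

The poles are the roots of the denominator s^4 + 16s^3 + 157s^2 + 744s + 2132 = 0.
No real roots exist; factor into two real quadratics: (s^2 + 8s + 41)(s^2 + 8s + 52) = 0.
Each quadratic gives a conjugate pair via the quadratic formula.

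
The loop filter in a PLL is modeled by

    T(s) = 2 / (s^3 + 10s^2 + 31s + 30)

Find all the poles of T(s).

The poles are the roots of the denominator s^3 + 10s^2 + 31s + 30 = 0.
Trying s = -5: the polynomial evaluates to 0, so (s + 5) is a factor.
Dividing out leaves s^2 + 5s + 6 = 0.
Factoring the quadratic: (s + 3)(s + 2) = 0.

s = -5, -3, -2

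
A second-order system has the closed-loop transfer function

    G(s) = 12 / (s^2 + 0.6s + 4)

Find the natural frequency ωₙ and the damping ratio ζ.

Compare the denominator to the standard form s^2 + 2ζωₙs + ωₙ².
ωₙ² = 4, so ωₙ = 2 rad/s.
2ζωₙ = 0.6, so ζ = 0.6/(2·2) = 0.15.
With ζ = 0.15 the response is underdamped.

ωₙ = 2 rad/s, ζ = 0.15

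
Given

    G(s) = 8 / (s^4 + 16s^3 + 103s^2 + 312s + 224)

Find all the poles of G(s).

The poles are the roots of the denominator s^4 + 16s^3 + 103s^2 + 312s + 224 = 0.
Trying s = -7: the polynomial evaluates to 0, so (s + 7) is a factor.
Dividing out leaves s^3 + 9s^2 + 40s + 32 = 0.
This factors further as (s^2 + 8s + 32)(s + 1) = 0.

s = -4 ± 4j, -7, -1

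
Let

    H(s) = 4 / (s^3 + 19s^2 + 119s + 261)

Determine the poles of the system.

The poles are the roots of the denominator s^3 + 19s^2 + 119s + 261 = 0.
Trying s = -9: the polynomial evaluates to 0, so (s + 9) is a factor.
Dividing out leaves s^2 + 10s + 29 = 0.
The quadratic formula then gives s = -5 ± 2j.

s = -5 ± 2j, -9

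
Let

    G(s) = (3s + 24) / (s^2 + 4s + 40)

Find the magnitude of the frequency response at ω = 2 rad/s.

Substitute s = j2: numerator = 24 + j6, denominator = 36 + j8.
|G(j2)| = |24 + j6| / |36 + j8| = 24.739 / 36.878 ≈ 0.6708.

|G(j2)| ≈ 0.6708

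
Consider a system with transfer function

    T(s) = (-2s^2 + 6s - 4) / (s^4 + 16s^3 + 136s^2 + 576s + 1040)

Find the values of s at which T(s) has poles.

s = -4 + 2j, -4 - 2j, -4 + 6j, -4 - 6j

The poles are the roots of the denominator s^4 + 16s^3 + 136s^2 + 576s + 1040 = 0.
No real roots exist; factor into two real quadratics: (s^2 + 8s + 20)(s^2 + 8s + 52) = 0.
Each quadratic gives a conjugate pair via the quadratic formula.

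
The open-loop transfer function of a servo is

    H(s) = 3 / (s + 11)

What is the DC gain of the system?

At s = 0 each factor (s + a) contributes a and each (s^2 + bs + c) contributes c.
H(0) = 3·1 / ((11)) = 3/11 = 3/11.

H(0) = 3/11 ≈ 0.2727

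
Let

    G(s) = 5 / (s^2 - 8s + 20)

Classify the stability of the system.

The denominator s^2 - 8s + 20 factors as (s^2 - 8s + 20), giving poles at s = 4 + 2j, 4 - 2j.
Since the pole(s) at s = 4 ± 2j lie in the right half-plane, the system is unstable.

unstable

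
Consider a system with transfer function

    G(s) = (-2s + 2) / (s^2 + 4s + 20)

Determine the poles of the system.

s = -2 + 4j, -2 - 4j

The poles are the roots of the denominator s^2 + 4s + 20 = 0.
Using the quadratic formula: s = (-4 ± √(-64))/2 = -2 ± 4j.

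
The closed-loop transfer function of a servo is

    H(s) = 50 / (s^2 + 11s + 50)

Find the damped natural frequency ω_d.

Comparing s^2 + 11s + 50 to s^2 + 2ζωₙs + ωₙ²: ωₙ = √50 ≈ 7.071 rad/s and ζ = 11/(2·√50) ≈ 0.7778.
ζωₙ = 11/2 = 5.5, so ω_d = ωₙ√(1−ζ²) = √(ωₙ² − (ζωₙ)²) = √(50 − 5.5²) = √19.75 ≈ 4.444 rad/s.

ω_d ≈ 4.444 rad/s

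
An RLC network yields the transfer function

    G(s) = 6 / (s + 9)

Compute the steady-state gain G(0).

Set s = 0: G(0) = (6) / (9) = 2/3.

G(0) = 2/3 ≈ 0.6667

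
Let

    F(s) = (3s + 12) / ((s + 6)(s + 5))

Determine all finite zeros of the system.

Set the numerator to zero: 3s + 12 = 0, i.e. 3·(s + 4) = 0.
So s = -4.

s = -4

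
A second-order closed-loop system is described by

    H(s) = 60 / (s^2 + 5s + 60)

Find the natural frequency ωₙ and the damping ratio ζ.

ωₙ ≈ 7.746 rad/s, ζ ≈ 0.3227

Compare the denominator to the standard form s^2 + 2ζωₙs + ωₙ².
ωₙ² = 60, so ωₙ = √60 ≈ 7.746 rad/s.
2ζωₙ = 5, so ζ = 5/(2·√60) ≈ 0.3227.
With ζ = 0.3227 the response is underdamped.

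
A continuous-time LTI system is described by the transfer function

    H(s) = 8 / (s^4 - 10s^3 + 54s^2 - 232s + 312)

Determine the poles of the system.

The poles are the roots of the denominator s^4 - 10s^3 + 54s^2 - 232s + 312 = 0.
Trying s = 2: the polynomial evaluates to 0, so (s - 2) is a factor.
Dividing out leaves s^3 - 8s^2 + 38s - 156 = 0.
This factors further as (s^2 - 2s + 26)(s - 6) = 0.

s = 1 ± 5j, 2, 6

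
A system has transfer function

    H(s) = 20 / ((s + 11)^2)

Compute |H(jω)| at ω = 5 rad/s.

Substitute s = j5: numerator = 20, denominator = 96 + j110.
|H(j5)| = |20| / |96 + j110| = 20 / 146 ≈ 0.1370.

|H(j5)| ≈ 0.1370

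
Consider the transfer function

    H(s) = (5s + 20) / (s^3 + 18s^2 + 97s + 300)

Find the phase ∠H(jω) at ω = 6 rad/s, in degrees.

At s = j6: numerator = 20 + j30, denominator = -348 + j366.
∠H = ∠num − ∠den = 56.310° − (133.56°) = -77.25°.

∠H(j6) ≈ -77.25°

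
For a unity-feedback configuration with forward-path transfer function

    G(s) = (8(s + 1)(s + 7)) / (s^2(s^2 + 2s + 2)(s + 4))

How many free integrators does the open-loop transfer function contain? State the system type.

Type 2

The denominator has 2 factors of s at the origin (free integrators), so this is a Type 2 system.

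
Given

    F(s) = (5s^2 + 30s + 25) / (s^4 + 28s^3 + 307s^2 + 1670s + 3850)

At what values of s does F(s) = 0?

s = -5, -1

Set the numerator to zero: 5s^2 + 30s + 25 = 0, i.e. 5·(s^2 + 6s + 5) = 0.
Factoring: (s + 5)(s + 1) = 0.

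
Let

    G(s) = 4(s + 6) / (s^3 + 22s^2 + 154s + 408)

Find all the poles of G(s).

The poles are the roots of the denominator s^3 + 22s^2 + 154s + 408 = 0.
Trying s = -12: the polynomial evaluates to 0, so (s + 12) is a factor.
Dividing out leaves s^2 + 10s + 34 = 0.
The quadratic formula then gives s = -5 ± 3j.

s = -12, -5 + 3j, -5 - 3j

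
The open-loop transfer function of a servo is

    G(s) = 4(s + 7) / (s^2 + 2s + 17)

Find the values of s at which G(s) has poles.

s = -1 ± 4j

The poles are the roots of the denominator s^2 + 2s + 17 = 0.
Using the quadratic formula: s = (-2 ± √(-64))/2 = -1 ± 4j.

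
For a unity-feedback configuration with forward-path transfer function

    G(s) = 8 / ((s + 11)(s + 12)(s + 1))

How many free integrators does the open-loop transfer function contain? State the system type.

The denominator has no factor of s at the origin — no free integrator — so this is a Type 0 system.

Type 0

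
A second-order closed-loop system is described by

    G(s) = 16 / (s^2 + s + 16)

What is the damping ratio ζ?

ζ = 0.125

Compare the denominator to the standard form s^2 + 2ζωₙs + ωₙ².
ωₙ² = 16, so ωₙ = 4 rad/s.
2ζωₙ = 1, so ζ = 1/(2·4) = 0.125.
With ζ = 0.125 the response is underdamped.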